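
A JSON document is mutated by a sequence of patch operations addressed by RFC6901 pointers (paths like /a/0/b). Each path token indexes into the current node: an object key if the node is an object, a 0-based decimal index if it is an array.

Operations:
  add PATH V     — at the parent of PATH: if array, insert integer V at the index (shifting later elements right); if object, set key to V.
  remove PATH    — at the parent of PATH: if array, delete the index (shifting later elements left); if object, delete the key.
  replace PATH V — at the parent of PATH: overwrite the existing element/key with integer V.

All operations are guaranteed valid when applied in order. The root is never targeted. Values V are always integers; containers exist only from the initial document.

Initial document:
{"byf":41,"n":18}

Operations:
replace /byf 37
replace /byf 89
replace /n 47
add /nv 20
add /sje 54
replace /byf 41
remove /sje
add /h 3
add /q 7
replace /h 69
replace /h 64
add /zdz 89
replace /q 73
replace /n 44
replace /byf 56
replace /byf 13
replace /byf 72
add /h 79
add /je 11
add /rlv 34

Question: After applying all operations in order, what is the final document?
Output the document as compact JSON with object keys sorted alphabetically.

Answer: {"byf":72,"h":79,"je":11,"n":44,"nv":20,"q":73,"rlv":34,"zdz":89}

Derivation:
After op 1 (replace /byf 37): {"byf":37,"n":18}
After op 2 (replace /byf 89): {"byf":89,"n":18}
After op 3 (replace /n 47): {"byf":89,"n":47}
After op 4 (add /nv 20): {"byf":89,"n":47,"nv":20}
After op 5 (add /sje 54): {"byf":89,"n":47,"nv":20,"sje":54}
After op 6 (replace /byf 41): {"byf":41,"n":47,"nv":20,"sje":54}
After op 7 (remove /sje): {"byf":41,"n":47,"nv":20}
After op 8 (add /h 3): {"byf":41,"h":3,"n":47,"nv":20}
After op 9 (add /q 7): {"byf":41,"h":3,"n":47,"nv":20,"q":7}
After op 10 (replace /h 69): {"byf":41,"h":69,"n":47,"nv":20,"q":7}
After op 11 (replace /h 64): {"byf":41,"h":64,"n":47,"nv":20,"q":7}
After op 12 (add /zdz 89): {"byf":41,"h":64,"n":47,"nv":20,"q":7,"zdz":89}
After op 13 (replace /q 73): {"byf":41,"h":64,"n":47,"nv":20,"q":73,"zdz":89}
After op 14 (replace /n 44): {"byf":41,"h":64,"n":44,"nv":20,"q":73,"zdz":89}
After op 15 (replace /byf 56): {"byf":56,"h":64,"n":44,"nv":20,"q":73,"zdz":89}
After op 16 (replace /byf 13): {"byf":13,"h":64,"n":44,"nv":20,"q":73,"zdz":89}
After op 17 (replace /byf 72): {"byf":72,"h":64,"n":44,"nv":20,"q":73,"zdz":89}
After op 18 (add /h 79): {"byf":72,"h":79,"n":44,"nv":20,"q":73,"zdz":89}
After op 19 (add /je 11): {"byf":72,"h":79,"je":11,"n":44,"nv":20,"q":73,"zdz":89}
After op 20 (add /rlv 34): {"byf":72,"h":79,"je":11,"n":44,"nv":20,"q":73,"rlv":34,"zdz":89}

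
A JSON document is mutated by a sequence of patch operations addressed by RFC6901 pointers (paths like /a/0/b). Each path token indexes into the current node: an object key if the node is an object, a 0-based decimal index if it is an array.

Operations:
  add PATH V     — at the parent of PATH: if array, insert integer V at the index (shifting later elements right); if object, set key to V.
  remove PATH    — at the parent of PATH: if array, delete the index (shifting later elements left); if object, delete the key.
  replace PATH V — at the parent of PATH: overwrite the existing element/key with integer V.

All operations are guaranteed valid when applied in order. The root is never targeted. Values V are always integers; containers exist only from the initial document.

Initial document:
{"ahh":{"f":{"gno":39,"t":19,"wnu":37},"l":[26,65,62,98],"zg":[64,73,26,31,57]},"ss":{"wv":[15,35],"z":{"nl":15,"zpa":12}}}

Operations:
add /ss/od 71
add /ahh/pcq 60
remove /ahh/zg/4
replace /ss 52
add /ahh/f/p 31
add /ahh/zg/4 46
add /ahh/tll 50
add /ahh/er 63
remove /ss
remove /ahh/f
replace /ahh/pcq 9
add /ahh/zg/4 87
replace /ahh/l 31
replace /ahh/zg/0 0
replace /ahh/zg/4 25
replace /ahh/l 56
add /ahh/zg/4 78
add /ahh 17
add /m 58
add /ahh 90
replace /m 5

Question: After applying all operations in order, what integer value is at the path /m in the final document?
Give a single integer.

Answer: 5

Derivation:
After op 1 (add /ss/od 71): {"ahh":{"f":{"gno":39,"t":19,"wnu":37},"l":[26,65,62,98],"zg":[64,73,26,31,57]},"ss":{"od":71,"wv":[15,35],"z":{"nl":15,"zpa":12}}}
After op 2 (add /ahh/pcq 60): {"ahh":{"f":{"gno":39,"t":19,"wnu":37},"l":[26,65,62,98],"pcq":60,"zg":[64,73,26,31,57]},"ss":{"od":71,"wv":[15,35],"z":{"nl":15,"zpa":12}}}
After op 3 (remove /ahh/zg/4): {"ahh":{"f":{"gno":39,"t":19,"wnu":37},"l":[26,65,62,98],"pcq":60,"zg":[64,73,26,31]},"ss":{"od":71,"wv":[15,35],"z":{"nl":15,"zpa":12}}}
After op 4 (replace /ss 52): {"ahh":{"f":{"gno":39,"t":19,"wnu":37},"l":[26,65,62,98],"pcq":60,"zg":[64,73,26,31]},"ss":52}
After op 5 (add /ahh/f/p 31): {"ahh":{"f":{"gno":39,"p":31,"t":19,"wnu":37},"l":[26,65,62,98],"pcq":60,"zg":[64,73,26,31]},"ss":52}
After op 6 (add /ahh/zg/4 46): {"ahh":{"f":{"gno":39,"p":31,"t":19,"wnu":37},"l":[26,65,62,98],"pcq":60,"zg":[64,73,26,31,46]},"ss":52}
After op 7 (add /ahh/tll 50): {"ahh":{"f":{"gno":39,"p":31,"t":19,"wnu":37},"l":[26,65,62,98],"pcq":60,"tll":50,"zg":[64,73,26,31,46]},"ss":52}
After op 8 (add /ahh/er 63): {"ahh":{"er":63,"f":{"gno":39,"p":31,"t":19,"wnu":37},"l":[26,65,62,98],"pcq":60,"tll":50,"zg":[64,73,26,31,46]},"ss":52}
After op 9 (remove /ss): {"ahh":{"er":63,"f":{"gno":39,"p":31,"t":19,"wnu":37},"l":[26,65,62,98],"pcq":60,"tll":50,"zg":[64,73,26,31,46]}}
After op 10 (remove /ahh/f): {"ahh":{"er":63,"l":[26,65,62,98],"pcq":60,"tll":50,"zg":[64,73,26,31,46]}}
After op 11 (replace /ahh/pcq 9): {"ahh":{"er":63,"l":[26,65,62,98],"pcq":9,"tll":50,"zg":[64,73,26,31,46]}}
After op 12 (add /ahh/zg/4 87): {"ahh":{"er":63,"l":[26,65,62,98],"pcq":9,"tll":50,"zg":[64,73,26,31,87,46]}}
After op 13 (replace /ahh/l 31): {"ahh":{"er":63,"l":31,"pcq":9,"tll":50,"zg":[64,73,26,31,87,46]}}
After op 14 (replace /ahh/zg/0 0): {"ahh":{"er":63,"l":31,"pcq":9,"tll":50,"zg":[0,73,26,31,87,46]}}
After op 15 (replace /ahh/zg/4 25): {"ahh":{"er":63,"l":31,"pcq":9,"tll":50,"zg":[0,73,26,31,25,46]}}
After op 16 (replace /ahh/l 56): {"ahh":{"er":63,"l":56,"pcq":9,"tll":50,"zg":[0,73,26,31,25,46]}}
After op 17 (add /ahh/zg/4 78): {"ahh":{"er":63,"l":56,"pcq":9,"tll":50,"zg":[0,73,26,31,78,25,46]}}
After op 18 (add /ahh 17): {"ahh":17}
After op 19 (add /m 58): {"ahh":17,"m":58}
After op 20 (add /ahh 90): {"ahh":90,"m":58}
After op 21 (replace /m 5): {"ahh":90,"m":5}
Value at /m: 5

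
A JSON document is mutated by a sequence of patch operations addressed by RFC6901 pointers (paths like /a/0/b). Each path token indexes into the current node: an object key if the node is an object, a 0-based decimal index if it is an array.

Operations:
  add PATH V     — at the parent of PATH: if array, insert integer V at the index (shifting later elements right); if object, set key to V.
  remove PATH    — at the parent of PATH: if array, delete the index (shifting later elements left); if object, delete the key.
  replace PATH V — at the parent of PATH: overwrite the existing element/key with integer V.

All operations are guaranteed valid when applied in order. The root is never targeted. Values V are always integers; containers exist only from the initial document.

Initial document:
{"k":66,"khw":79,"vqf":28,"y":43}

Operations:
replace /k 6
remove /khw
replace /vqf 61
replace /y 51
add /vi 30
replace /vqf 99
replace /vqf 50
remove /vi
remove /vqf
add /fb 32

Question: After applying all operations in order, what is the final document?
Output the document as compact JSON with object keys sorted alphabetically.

Answer: {"fb":32,"k":6,"y":51}

Derivation:
After op 1 (replace /k 6): {"k":6,"khw":79,"vqf":28,"y":43}
After op 2 (remove /khw): {"k":6,"vqf":28,"y":43}
After op 3 (replace /vqf 61): {"k":6,"vqf":61,"y":43}
After op 4 (replace /y 51): {"k":6,"vqf":61,"y":51}
After op 5 (add /vi 30): {"k":6,"vi":30,"vqf":61,"y":51}
After op 6 (replace /vqf 99): {"k":6,"vi":30,"vqf":99,"y":51}
After op 7 (replace /vqf 50): {"k":6,"vi":30,"vqf":50,"y":51}
After op 8 (remove /vi): {"k":6,"vqf":50,"y":51}
After op 9 (remove /vqf): {"k":6,"y":51}
After op 10 (add /fb 32): {"fb":32,"k":6,"y":51}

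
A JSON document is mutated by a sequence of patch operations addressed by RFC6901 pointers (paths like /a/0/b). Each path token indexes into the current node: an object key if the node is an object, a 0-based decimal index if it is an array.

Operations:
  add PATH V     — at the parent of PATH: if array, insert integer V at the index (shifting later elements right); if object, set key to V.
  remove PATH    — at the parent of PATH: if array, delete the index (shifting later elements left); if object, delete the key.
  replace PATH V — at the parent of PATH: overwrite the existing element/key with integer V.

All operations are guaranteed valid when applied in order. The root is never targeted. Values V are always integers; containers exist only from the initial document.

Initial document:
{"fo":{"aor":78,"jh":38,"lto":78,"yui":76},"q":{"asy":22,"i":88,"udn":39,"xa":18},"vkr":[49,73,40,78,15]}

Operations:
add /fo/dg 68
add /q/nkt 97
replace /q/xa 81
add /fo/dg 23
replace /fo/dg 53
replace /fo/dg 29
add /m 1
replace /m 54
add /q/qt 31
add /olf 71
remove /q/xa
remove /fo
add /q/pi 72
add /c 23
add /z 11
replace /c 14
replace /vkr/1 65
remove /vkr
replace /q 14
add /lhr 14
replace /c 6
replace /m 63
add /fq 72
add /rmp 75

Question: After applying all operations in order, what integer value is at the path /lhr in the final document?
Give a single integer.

Answer: 14

Derivation:
After op 1 (add /fo/dg 68): {"fo":{"aor":78,"dg":68,"jh":38,"lto":78,"yui":76},"q":{"asy":22,"i":88,"udn":39,"xa":18},"vkr":[49,73,40,78,15]}
After op 2 (add /q/nkt 97): {"fo":{"aor":78,"dg":68,"jh":38,"lto":78,"yui":76},"q":{"asy":22,"i":88,"nkt":97,"udn":39,"xa":18},"vkr":[49,73,40,78,15]}
After op 3 (replace /q/xa 81): {"fo":{"aor":78,"dg":68,"jh":38,"lto":78,"yui":76},"q":{"asy":22,"i":88,"nkt":97,"udn":39,"xa":81},"vkr":[49,73,40,78,15]}
After op 4 (add /fo/dg 23): {"fo":{"aor":78,"dg":23,"jh":38,"lto":78,"yui":76},"q":{"asy":22,"i":88,"nkt":97,"udn":39,"xa":81},"vkr":[49,73,40,78,15]}
After op 5 (replace /fo/dg 53): {"fo":{"aor":78,"dg":53,"jh":38,"lto":78,"yui":76},"q":{"asy":22,"i":88,"nkt":97,"udn":39,"xa":81},"vkr":[49,73,40,78,15]}
After op 6 (replace /fo/dg 29): {"fo":{"aor":78,"dg":29,"jh":38,"lto":78,"yui":76},"q":{"asy":22,"i":88,"nkt":97,"udn":39,"xa":81},"vkr":[49,73,40,78,15]}
After op 7 (add /m 1): {"fo":{"aor":78,"dg":29,"jh":38,"lto":78,"yui":76},"m":1,"q":{"asy":22,"i":88,"nkt":97,"udn":39,"xa":81},"vkr":[49,73,40,78,15]}
After op 8 (replace /m 54): {"fo":{"aor":78,"dg":29,"jh":38,"lto":78,"yui":76},"m":54,"q":{"asy":22,"i":88,"nkt":97,"udn":39,"xa":81},"vkr":[49,73,40,78,15]}
After op 9 (add /q/qt 31): {"fo":{"aor":78,"dg":29,"jh":38,"lto":78,"yui":76},"m":54,"q":{"asy":22,"i":88,"nkt":97,"qt":31,"udn":39,"xa":81},"vkr":[49,73,40,78,15]}
After op 10 (add /olf 71): {"fo":{"aor":78,"dg":29,"jh":38,"lto":78,"yui":76},"m":54,"olf":71,"q":{"asy":22,"i":88,"nkt":97,"qt":31,"udn":39,"xa":81},"vkr":[49,73,40,78,15]}
After op 11 (remove /q/xa): {"fo":{"aor":78,"dg":29,"jh":38,"lto":78,"yui":76},"m":54,"olf":71,"q":{"asy":22,"i":88,"nkt":97,"qt":31,"udn":39},"vkr":[49,73,40,78,15]}
After op 12 (remove /fo): {"m":54,"olf":71,"q":{"asy":22,"i":88,"nkt":97,"qt":31,"udn":39},"vkr":[49,73,40,78,15]}
After op 13 (add /q/pi 72): {"m":54,"olf":71,"q":{"asy":22,"i":88,"nkt":97,"pi":72,"qt":31,"udn":39},"vkr":[49,73,40,78,15]}
After op 14 (add /c 23): {"c":23,"m":54,"olf":71,"q":{"asy":22,"i":88,"nkt":97,"pi":72,"qt":31,"udn":39},"vkr":[49,73,40,78,15]}
After op 15 (add /z 11): {"c":23,"m":54,"olf":71,"q":{"asy":22,"i":88,"nkt":97,"pi":72,"qt":31,"udn":39},"vkr":[49,73,40,78,15],"z":11}
After op 16 (replace /c 14): {"c":14,"m":54,"olf":71,"q":{"asy":22,"i":88,"nkt":97,"pi":72,"qt":31,"udn":39},"vkr":[49,73,40,78,15],"z":11}
After op 17 (replace /vkr/1 65): {"c":14,"m":54,"olf":71,"q":{"asy":22,"i":88,"nkt":97,"pi":72,"qt":31,"udn":39},"vkr":[49,65,40,78,15],"z":11}
After op 18 (remove /vkr): {"c":14,"m":54,"olf":71,"q":{"asy":22,"i":88,"nkt":97,"pi":72,"qt":31,"udn":39},"z":11}
After op 19 (replace /q 14): {"c":14,"m":54,"olf":71,"q":14,"z":11}
After op 20 (add /lhr 14): {"c":14,"lhr":14,"m":54,"olf":71,"q":14,"z":11}
After op 21 (replace /c 6): {"c":6,"lhr":14,"m":54,"olf":71,"q":14,"z":11}
After op 22 (replace /m 63): {"c":6,"lhr":14,"m":63,"olf":71,"q":14,"z":11}
After op 23 (add /fq 72): {"c":6,"fq":72,"lhr":14,"m":63,"olf":71,"q":14,"z":11}
After op 24 (add /rmp 75): {"c":6,"fq":72,"lhr":14,"m":63,"olf":71,"q":14,"rmp":75,"z":11}
Value at /lhr: 14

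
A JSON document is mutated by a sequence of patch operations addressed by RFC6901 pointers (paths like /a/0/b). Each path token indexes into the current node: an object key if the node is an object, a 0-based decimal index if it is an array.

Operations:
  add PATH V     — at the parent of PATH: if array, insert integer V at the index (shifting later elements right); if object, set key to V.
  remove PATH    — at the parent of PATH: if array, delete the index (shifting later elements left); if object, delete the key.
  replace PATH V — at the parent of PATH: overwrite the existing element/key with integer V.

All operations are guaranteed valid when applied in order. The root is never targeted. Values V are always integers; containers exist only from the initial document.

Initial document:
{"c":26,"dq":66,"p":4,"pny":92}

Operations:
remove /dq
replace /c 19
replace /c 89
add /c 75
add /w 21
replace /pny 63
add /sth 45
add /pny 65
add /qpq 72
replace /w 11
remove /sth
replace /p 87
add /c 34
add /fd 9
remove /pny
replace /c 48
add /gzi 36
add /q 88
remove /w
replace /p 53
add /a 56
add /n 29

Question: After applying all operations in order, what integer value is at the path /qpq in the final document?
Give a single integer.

Answer: 72

Derivation:
After op 1 (remove /dq): {"c":26,"p":4,"pny":92}
After op 2 (replace /c 19): {"c":19,"p":4,"pny":92}
After op 3 (replace /c 89): {"c":89,"p":4,"pny":92}
After op 4 (add /c 75): {"c":75,"p":4,"pny":92}
After op 5 (add /w 21): {"c":75,"p":4,"pny":92,"w":21}
After op 6 (replace /pny 63): {"c":75,"p":4,"pny":63,"w":21}
After op 7 (add /sth 45): {"c":75,"p":4,"pny":63,"sth":45,"w":21}
After op 8 (add /pny 65): {"c":75,"p":4,"pny":65,"sth":45,"w":21}
After op 9 (add /qpq 72): {"c":75,"p":4,"pny":65,"qpq":72,"sth":45,"w":21}
After op 10 (replace /w 11): {"c":75,"p":4,"pny":65,"qpq":72,"sth":45,"w":11}
After op 11 (remove /sth): {"c":75,"p":4,"pny":65,"qpq":72,"w":11}
After op 12 (replace /p 87): {"c":75,"p":87,"pny":65,"qpq":72,"w":11}
After op 13 (add /c 34): {"c":34,"p":87,"pny":65,"qpq":72,"w":11}
After op 14 (add /fd 9): {"c":34,"fd":9,"p":87,"pny":65,"qpq":72,"w":11}
After op 15 (remove /pny): {"c":34,"fd":9,"p":87,"qpq":72,"w":11}
After op 16 (replace /c 48): {"c":48,"fd":9,"p":87,"qpq":72,"w":11}
After op 17 (add /gzi 36): {"c":48,"fd":9,"gzi":36,"p":87,"qpq":72,"w":11}
After op 18 (add /q 88): {"c":48,"fd":9,"gzi":36,"p":87,"q":88,"qpq":72,"w":11}
After op 19 (remove /w): {"c":48,"fd":9,"gzi":36,"p":87,"q":88,"qpq":72}
After op 20 (replace /p 53): {"c":48,"fd":9,"gzi":36,"p":53,"q":88,"qpq":72}
After op 21 (add /a 56): {"a":56,"c":48,"fd":9,"gzi":36,"p":53,"q":88,"qpq":72}
After op 22 (add /n 29): {"a":56,"c":48,"fd":9,"gzi":36,"n":29,"p":53,"q":88,"qpq":72}
Value at /qpq: 72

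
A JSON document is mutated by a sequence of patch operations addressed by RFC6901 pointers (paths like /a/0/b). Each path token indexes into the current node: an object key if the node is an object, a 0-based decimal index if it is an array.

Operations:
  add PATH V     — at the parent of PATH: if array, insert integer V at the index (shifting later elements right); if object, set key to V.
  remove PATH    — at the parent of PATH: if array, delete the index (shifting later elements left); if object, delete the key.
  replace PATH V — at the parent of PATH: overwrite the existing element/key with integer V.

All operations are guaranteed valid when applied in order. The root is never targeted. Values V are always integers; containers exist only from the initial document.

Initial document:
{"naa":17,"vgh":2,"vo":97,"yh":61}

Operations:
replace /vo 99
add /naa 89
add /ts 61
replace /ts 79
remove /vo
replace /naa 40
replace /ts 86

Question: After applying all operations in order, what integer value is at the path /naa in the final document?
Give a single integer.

Answer: 40

Derivation:
After op 1 (replace /vo 99): {"naa":17,"vgh":2,"vo":99,"yh":61}
After op 2 (add /naa 89): {"naa":89,"vgh":2,"vo":99,"yh":61}
After op 3 (add /ts 61): {"naa":89,"ts":61,"vgh":2,"vo":99,"yh":61}
After op 4 (replace /ts 79): {"naa":89,"ts":79,"vgh":2,"vo":99,"yh":61}
After op 5 (remove /vo): {"naa":89,"ts":79,"vgh":2,"yh":61}
After op 6 (replace /naa 40): {"naa":40,"ts":79,"vgh":2,"yh":61}
After op 7 (replace /ts 86): {"naa":40,"ts":86,"vgh":2,"yh":61}
Value at /naa: 40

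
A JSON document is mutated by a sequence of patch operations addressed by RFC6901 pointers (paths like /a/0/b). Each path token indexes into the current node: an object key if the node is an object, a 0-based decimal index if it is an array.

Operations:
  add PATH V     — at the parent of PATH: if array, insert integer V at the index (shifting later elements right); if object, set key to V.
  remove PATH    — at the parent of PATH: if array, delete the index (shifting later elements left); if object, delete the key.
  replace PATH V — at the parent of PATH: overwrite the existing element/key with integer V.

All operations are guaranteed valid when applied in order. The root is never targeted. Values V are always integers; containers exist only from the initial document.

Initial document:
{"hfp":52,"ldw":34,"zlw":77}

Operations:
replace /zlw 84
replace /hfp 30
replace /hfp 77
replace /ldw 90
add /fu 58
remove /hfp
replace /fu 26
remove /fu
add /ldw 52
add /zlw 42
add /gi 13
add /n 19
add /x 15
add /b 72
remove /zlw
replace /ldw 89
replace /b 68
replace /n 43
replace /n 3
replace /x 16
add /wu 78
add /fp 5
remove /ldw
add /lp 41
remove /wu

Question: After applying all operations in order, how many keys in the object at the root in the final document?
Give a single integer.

After op 1 (replace /zlw 84): {"hfp":52,"ldw":34,"zlw":84}
After op 2 (replace /hfp 30): {"hfp":30,"ldw":34,"zlw":84}
After op 3 (replace /hfp 77): {"hfp":77,"ldw":34,"zlw":84}
After op 4 (replace /ldw 90): {"hfp":77,"ldw":90,"zlw":84}
After op 5 (add /fu 58): {"fu":58,"hfp":77,"ldw":90,"zlw":84}
After op 6 (remove /hfp): {"fu":58,"ldw":90,"zlw":84}
After op 7 (replace /fu 26): {"fu":26,"ldw":90,"zlw":84}
After op 8 (remove /fu): {"ldw":90,"zlw":84}
After op 9 (add /ldw 52): {"ldw":52,"zlw":84}
After op 10 (add /zlw 42): {"ldw":52,"zlw":42}
After op 11 (add /gi 13): {"gi":13,"ldw":52,"zlw":42}
After op 12 (add /n 19): {"gi":13,"ldw":52,"n":19,"zlw":42}
After op 13 (add /x 15): {"gi":13,"ldw":52,"n":19,"x":15,"zlw":42}
After op 14 (add /b 72): {"b":72,"gi":13,"ldw":52,"n":19,"x":15,"zlw":42}
After op 15 (remove /zlw): {"b":72,"gi":13,"ldw":52,"n":19,"x":15}
After op 16 (replace /ldw 89): {"b":72,"gi":13,"ldw":89,"n":19,"x":15}
After op 17 (replace /b 68): {"b":68,"gi":13,"ldw":89,"n":19,"x":15}
After op 18 (replace /n 43): {"b":68,"gi":13,"ldw":89,"n":43,"x":15}
After op 19 (replace /n 3): {"b":68,"gi":13,"ldw":89,"n":3,"x":15}
After op 20 (replace /x 16): {"b":68,"gi":13,"ldw":89,"n":3,"x":16}
After op 21 (add /wu 78): {"b":68,"gi":13,"ldw":89,"n":3,"wu":78,"x":16}
After op 22 (add /fp 5): {"b":68,"fp":5,"gi":13,"ldw":89,"n":3,"wu":78,"x":16}
After op 23 (remove /ldw): {"b":68,"fp":5,"gi":13,"n":3,"wu":78,"x":16}
After op 24 (add /lp 41): {"b":68,"fp":5,"gi":13,"lp":41,"n":3,"wu":78,"x":16}
After op 25 (remove /wu): {"b":68,"fp":5,"gi":13,"lp":41,"n":3,"x":16}
Size at the root: 6

Answer: 6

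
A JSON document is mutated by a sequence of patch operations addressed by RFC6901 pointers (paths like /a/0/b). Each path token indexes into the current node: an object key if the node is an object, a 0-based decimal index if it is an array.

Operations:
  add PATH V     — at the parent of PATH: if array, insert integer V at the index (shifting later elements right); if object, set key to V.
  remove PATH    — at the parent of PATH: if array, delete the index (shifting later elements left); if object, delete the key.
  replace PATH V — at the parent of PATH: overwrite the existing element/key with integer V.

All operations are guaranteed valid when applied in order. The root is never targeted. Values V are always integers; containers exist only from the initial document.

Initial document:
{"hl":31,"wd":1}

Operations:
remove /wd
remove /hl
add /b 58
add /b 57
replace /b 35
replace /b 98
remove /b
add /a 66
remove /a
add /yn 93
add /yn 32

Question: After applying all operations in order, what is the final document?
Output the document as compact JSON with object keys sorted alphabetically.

After op 1 (remove /wd): {"hl":31}
After op 2 (remove /hl): {}
After op 3 (add /b 58): {"b":58}
After op 4 (add /b 57): {"b":57}
After op 5 (replace /b 35): {"b":35}
After op 6 (replace /b 98): {"b":98}
After op 7 (remove /b): {}
After op 8 (add /a 66): {"a":66}
After op 9 (remove /a): {}
After op 10 (add /yn 93): {"yn":93}
After op 11 (add /yn 32): {"yn":32}

Answer: {"yn":32}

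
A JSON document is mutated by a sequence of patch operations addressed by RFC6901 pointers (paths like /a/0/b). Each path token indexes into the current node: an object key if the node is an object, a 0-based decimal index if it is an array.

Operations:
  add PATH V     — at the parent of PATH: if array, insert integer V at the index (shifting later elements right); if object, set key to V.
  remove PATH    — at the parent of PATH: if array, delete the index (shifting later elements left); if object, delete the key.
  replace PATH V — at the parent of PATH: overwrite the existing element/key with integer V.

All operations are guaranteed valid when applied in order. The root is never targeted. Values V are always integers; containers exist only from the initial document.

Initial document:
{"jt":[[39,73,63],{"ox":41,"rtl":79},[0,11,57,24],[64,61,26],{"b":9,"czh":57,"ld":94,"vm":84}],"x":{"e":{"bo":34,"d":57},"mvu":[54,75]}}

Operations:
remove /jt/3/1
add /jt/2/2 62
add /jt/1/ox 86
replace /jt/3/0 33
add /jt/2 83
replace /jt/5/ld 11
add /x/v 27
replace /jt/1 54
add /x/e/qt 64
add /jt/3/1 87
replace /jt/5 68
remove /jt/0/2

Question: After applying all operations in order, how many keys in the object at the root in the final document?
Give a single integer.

After op 1 (remove /jt/3/1): {"jt":[[39,73,63],{"ox":41,"rtl":79},[0,11,57,24],[64,26],{"b":9,"czh":57,"ld":94,"vm":84}],"x":{"e":{"bo":34,"d":57},"mvu":[54,75]}}
After op 2 (add /jt/2/2 62): {"jt":[[39,73,63],{"ox":41,"rtl":79},[0,11,62,57,24],[64,26],{"b":9,"czh":57,"ld":94,"vm":84}],"x":{"e":{"bo":34,"d":57},"mvu":[54,75]}}
After op 3 (add /jt/1/ox 86): {"jt":[[39,73,63],{"ox":86,"rtl":79},[0,11,62,57,24],[64,26],{"b":9,"czh":57,"ld":94,"vm":84}],"x":{"e":{"bo":34,"d":57},"mvu":[54,75]}}
After op 4 (replace /jt/3/0 33): {"jt":[[39,73,63],{"ox":86,"rtl":79},[0,11,62,57,24],[33,26],{"b":9,"czh":57,"ld":94,"vm":84}],"x":{"e":{"bo":34,"d":57},"mvu":[54,75]}}
After op 5 (add /jt/2 83): {"jt":[[39,73,63],{"ox":86,"rtl":79},83,[0,11,62,57,24],[33,26],{"b":9,"czh":57,"ld":94,"vm":84}],"x":{"e":{"bo":34,"d":57},"mvu":[54,75]}}
After op 6 (replace /jt/5/ld 11): {"jt":[[39,73,63],{"ox":86,"rtl":79},83,[0,11,62,57,24],[33,26],{"b":9,"czh":57,"ld":11,"vm":84}],"x":{"e":{"bo":34,"d":57},"mvu":[54,75]}}
After op 7 (add /x/v 27): {"jt":[[39,73,63],{"ox":86,"rtl":79},83,[0,11,62,57,24],[33,26],{"b":9,"czh":57,"ld":11,"vm":84}],"x":{"e":{"bo":34,"d":57},"mvu":[54,75],"v":27}}
After op 8 (replace /jt/1 54): {"jt":[[39,73,63],54,83,[0,11,62,57,24],[33,26],{"b":9,"czh":57,"ld":11,"vm":84}],"x":{"e":{"bo":34,"d":57},"mvu":[54,75],"v":27}}
After op 9 (add /x/e/qt 64): {"jt":[[39,73,63],54,83,[0,11,62,57,24],[33,26],{"b":9,"czh":57,"ld":11,"vm":84}],"x":{"e":{"bo":34,"d":57,"qt":64},"mvu":[54,75],"v":27}}
After op 10 (add /jt/3/1 87): {"jt":[[39,73,63],54,83,[0,87,11,62,57,24],[33,26],{"b":9,"czh":57,"ld":11,"vm":84}],"x":{"e":{"bo":34,"d":57,"qt":64},"mvu":[54,75],"v":27}}
After op 11 (replace /jt/5 68): {"jt":[[39,73,63],54,83,[0,87,11,62,57,24],[33,26],68],"x":{"e":{"bo":34,"d":57,"qt":64},"mvu":[54,75],"v":27}}
After op 12 (remove /jt/0/2): {"jt":[[39,73],54,83,[0,87,11,62,57,24],[33,26],68],"x":{"e":{"bo":34,"d":57,"qt":64},"mvu":[54,75],"v":27}}
Size at the root: 2

Answer: 2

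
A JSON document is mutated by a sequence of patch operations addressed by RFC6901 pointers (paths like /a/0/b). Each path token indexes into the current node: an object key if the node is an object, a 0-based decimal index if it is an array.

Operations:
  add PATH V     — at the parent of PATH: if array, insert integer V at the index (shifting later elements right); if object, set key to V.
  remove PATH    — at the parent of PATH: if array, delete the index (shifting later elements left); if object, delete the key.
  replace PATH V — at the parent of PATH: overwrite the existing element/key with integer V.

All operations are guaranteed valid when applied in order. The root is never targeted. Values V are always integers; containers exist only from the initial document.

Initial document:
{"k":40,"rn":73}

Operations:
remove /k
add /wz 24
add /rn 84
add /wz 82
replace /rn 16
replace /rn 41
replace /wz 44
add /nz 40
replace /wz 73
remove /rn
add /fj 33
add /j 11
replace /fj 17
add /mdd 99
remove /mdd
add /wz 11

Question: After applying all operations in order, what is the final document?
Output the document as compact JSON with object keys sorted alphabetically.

Answer: {"fj":17,"j":11,"nz":40,"wz":11}

Derivation:
After op 1 (remove /k): {"rn":73}
After op 2 (add /wz 24): {"rn":73,"wz":24}
After op 3 (add /rn 84): {"rn":84,"wz":24}
After op 4 (add /wz 82): {"rn":84,"wz":82}
After op 5 (replace /rn 16): {"rn":16,"wz":82}
After op 6 (replace /rn 41): {"rn":41,"wz":82}
After op 7 (replace /wz 44): {"rn":41,"wz":44}
After op 8 (add /nz 40): {"nz":40,"rn":41,"wz":44}
After op 9 (replace /wz 73): {"nz":40,"rn":41,"wz":73}
After op 10 (remove /rn): {"nz":40,"wz":73}
After op 11 (add /fj 33): {"fj":33,"nz":40,"wz":73}
After op 12 (add /j 11): {"fj":33,"j":11,"nz":40,"wz":73}
After op 13 (replace /fj 17): {"fj":17,"j":11,"nz":40,"wz":73}
After op 14 (add /mdd 99): {"fj":17,"j":11,"mdd":99,"nz":40,"wz":73}
After op 15 (remove /mdd): {"fj":17,"j":11,"nz":40,"wz":73}
After op 16 (add /wz 11): {"fj":17,"j":11,"nz":40,"wz":11}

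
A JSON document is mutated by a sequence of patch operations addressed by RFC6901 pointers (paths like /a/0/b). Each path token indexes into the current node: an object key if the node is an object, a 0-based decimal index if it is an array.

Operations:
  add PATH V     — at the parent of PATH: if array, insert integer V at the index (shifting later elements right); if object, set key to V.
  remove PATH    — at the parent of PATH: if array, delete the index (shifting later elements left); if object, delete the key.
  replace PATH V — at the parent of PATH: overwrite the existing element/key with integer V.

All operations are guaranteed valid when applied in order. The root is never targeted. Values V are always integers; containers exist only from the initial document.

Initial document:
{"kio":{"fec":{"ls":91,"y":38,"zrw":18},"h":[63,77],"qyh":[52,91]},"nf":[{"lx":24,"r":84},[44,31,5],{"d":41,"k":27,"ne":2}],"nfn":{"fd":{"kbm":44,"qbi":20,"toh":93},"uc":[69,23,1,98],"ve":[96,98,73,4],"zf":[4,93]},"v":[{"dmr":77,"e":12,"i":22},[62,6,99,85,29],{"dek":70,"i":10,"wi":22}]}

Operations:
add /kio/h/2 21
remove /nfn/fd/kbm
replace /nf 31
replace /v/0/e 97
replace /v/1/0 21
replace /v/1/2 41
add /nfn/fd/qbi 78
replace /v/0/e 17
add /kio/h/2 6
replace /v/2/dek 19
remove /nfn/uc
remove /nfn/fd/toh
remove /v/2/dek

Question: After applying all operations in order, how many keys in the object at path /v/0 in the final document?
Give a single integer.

After op 1 (add /kio/h/2 21): {"kio":{"fec":{"ls":91,"y":38,"zrw":18},"h":[63,77,21],"qyh":[52,91]},"nf":[{"lx":24,"r":84},[44,31,5],{"d":41,"k":27,"ne":2}],"nfn":{"fd":{"kbm":44,"qbi":20,"toh":93},"uc":[69,23,1,98],"ve":[96,98,73,4],"zf":[4,93]},"v":[{"dmr":77,"e":12,"i":22},[62,6,99,85,29],{"dek":70,"i":10,"wi":22}]}
After op 2 (remove /nfn/fd/kbm): {"kio":{"fec":{"ls":91,"y":38,"zrw":18},"h":[63,77,21],"qyh":[52,91]},"nf":[{"lx":24,"r":84},[44,31,5],{"d":41,"k":27,"ne":2}],"nfn":{"fd":{"qbi":20,"toh":93},"uc":[69,23,1,98],"ve":[96,98,73,4],"zf":[4,93]},"v":[{"dmr":77,"e":12,"i":22},[62,6,99,85,29],{"dek":70,"i":10,"wi":22}]}
After op 3 (replace /nf 31): {"kio":{"fec":{"ls":91,"y":38,"zrw":18},"h":[63,77,21],"qyh":[52,91]},"nf":31,"nfn":{"fd":{"qbi":20,"toh":93},"uc":[69,23,1,98],"ve":[96,98,73,4],"zf":[4,93]},"v":[{"dmr":77,"e":12,"i":22},[62,6,99,85,29],{"dek":70,"i":10,"wi":22}]}
After op 4 (replace /v/0/e 97): {"kio":{"fec":{"ls":91,"y":38,"zrw":18},"h":[63,77,21],"qyh":[52,91]},"nf":31,"nfn":{"fd":{"qbi":20,"toh":93},"uc":[69,23,1,98],"ve":[96,98,73,4],"zf":[4,93]},"v":[{"dmr":77,"e":97,"i":22},[62,6,99,85,29],{"dek":70,"i":10,"wi":22}]}
After op 5 (replace /v/1/0 21): {"kio":{"fec":{"ls":91,"y":38,"zrw":18},"h":[63,77,21],"qyh":[52,91]},"nf":31,"nfn":{"fd":{"qbi":20,"toh":93},"uc":[69,23,1,98],"ve":[96,98,73,4],"zf":[4,93]},"v":[{"dmr":77,"e":97,"i":22},[21,6,99,85,29],{"dek":70,"i":10,"wi":22}]}
After op 6 (replace /v/1/2 41): {"kio":{"fec":{"ls":91,"y":38,"zrw":18},"h":[63,77,21],"qyh":[52,91]},"nf":31,"nfn":{"fd":{"qbi":20,"toh":93},"uc":[69,23,1,98],"ve":[96,98,73,4],"zf":[4,93]},"v":[{"dmr":77,"e":97,"i":22},[21,6,41,85,29],{"dek":70,"i":10,"wi":22}]}
After op 7 (add /nfn/fd/qbi 78): {"kio":{"fec":{"ls":91,"y":38,"zrw":18},"h":[63,77,21],"qyh":[52,91]},"nf":31,"nfn":{"fd":{"qbi":78,"toh":93},"uc":[69,23,1,98],"ve":[96,98,73,4],"zf":[4,93]},"v":[{"dmr":77,"e":97,"i":22},[21,6,41,85,29],{"dek":70,"i":10,"wi":22}]}
After op 8 (replace /v/0/e 17): {"kio":{"fec":{"ls":91,"y":38,"zrw":18},"h":[63,77,21],"qyh":[52,91]},"nf":31,"nfn":{"fd":{"qbi":78,"toh":93},"uc":[69,23,1,98],"ve":[96,98,73,4],"zf":[4,93]},"v":[{"dmr":77,"e":17,"i":22},[21,6,41,85,29],{"dek":70,"i":10,"wi":22}]}
After op 9 (add /kio/h/2 6): {"kio":{"fec":{"ls":91,"y":38,"zrw":18},"h":[63,77,6,21],"qyh":[52,91]},"nf":31,"nfn":{"fd":{"qbi":78,"toh":93},"uc":[69,23,1,98],"ve":[96,98,73,4],"zf":[4,93]},"v":[{"dmr":77,"e":17,"i":22},[21,6,41,85,29],{"dek":70,"i":10,"wi":22}]}
After op 10 (replace /v/2/dek 19): {"kio":{"fec":{"ls":91,"y":38,"zrw":18},"h":[63,77,6,21],"qyh":[52,91]},"nf":31,"nfn":{"fd":{"qbi":78,"toh":93},"uc":[69,23,1,98],"ve":[96,98,73,4],"zf":[4,93]},"v":[{"dmr":77,"e":17,"i":22},[21,6,41,85,29],{"dek":19,"i":10,"wi":22}]}
After op 11 (remove /nfn/uc): {"kio":{"fec":{"ls":91,"y":38,"zrw":18},"h":[63,77,6,21],"qyh":[52,91]},"nf":31,"nfn":{"fd":{"qbi":78,"toh":93},"ve":[96,98,73,4],"zf":[4,93]},"v":[{"dmr":77,"e":17,"i":22},[21,6,41,85,29],{"dek":19,"i":10,"wi":22}]}
After op 12 (remove /nfn/fd/toh): {"kio":{"fec":{"ls":91,"y":38,"zrw":18},"h":[63,77,6,21],"qyh":[52,91]},"nf":31,"nfn":{"fd":{"qbi":78},"ve":[96,98,73,4],"zf":[4,93]},"v":[{"dmr":77,"e":17,"i":22},[21,6,41,85,29],{"dek":19,"i":10,"wi":22}]}
After op 13 (remove /v/2/dek): {"kio":{"fec":{"ls":91,"y":38,"zrw":18},"h":[63,77,6,21],"qyh":[52,91]},"nf":31,"nfn":{"fd":{"qbi":78},"ve":[96,98,73,4],"zf":[4,93]},"v":[{"dmr":77,"e":17,"i":22},[21,6,41,85,29],{"i":10,"wi":22}]}
Size at path /v/0: 3

Answer: 3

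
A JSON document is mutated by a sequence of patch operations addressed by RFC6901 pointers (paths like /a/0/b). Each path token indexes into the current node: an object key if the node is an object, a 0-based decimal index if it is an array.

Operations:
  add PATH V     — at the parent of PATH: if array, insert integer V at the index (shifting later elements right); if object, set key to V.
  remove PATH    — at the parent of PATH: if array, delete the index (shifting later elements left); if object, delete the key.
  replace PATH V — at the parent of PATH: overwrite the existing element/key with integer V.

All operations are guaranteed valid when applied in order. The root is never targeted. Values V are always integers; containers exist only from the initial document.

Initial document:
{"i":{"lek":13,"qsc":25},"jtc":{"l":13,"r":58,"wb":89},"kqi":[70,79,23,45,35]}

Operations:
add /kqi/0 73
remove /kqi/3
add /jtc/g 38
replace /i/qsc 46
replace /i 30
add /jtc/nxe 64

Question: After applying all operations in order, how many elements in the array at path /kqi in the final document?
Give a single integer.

Answer: 5

Derivation:
After op 1 (add /kqi/0 73): {"i":{"lek":13,"qsc":25},"jtc":{"l":13,"r":58,"wb":89},"kqi":[73,70,79,23,45,35]}
After op 2 (remove /kqi/3): {"i":{"lek":13,"qsc":25},"jtc":{"l":13,"r":58,"wb":89},"kqi":[73,70,79,45,35]}
After op 3 (add /jtc/g 38): {"i":{"lek":13,"qsc":25},"jtc":{"g":38,"l":13,"r":58,"wb":89},"kqi":[73,70,79,45,35]}
After op 4 (replace /i/qsc 46): {"i":{"lek":13,"qsc":46},"jtc":{"g":38,"l":13,"r":58,"wb":89},"kqi":[73,70,79,45,35]}
After op 5 (replace /i 30): {"i":30,"jtc":{"g":38,"l":13,"r":58,"wb":89},"kqi":[73,70,79,45,35]}
After op 6 (add /jtc/nxe 64): {"i":30,"jtc":{"g":38,"l":13,"nxe":64,"r":58,"wb":89},"kqi":[73,70,79,45,35]}
Size at path /kqi: 5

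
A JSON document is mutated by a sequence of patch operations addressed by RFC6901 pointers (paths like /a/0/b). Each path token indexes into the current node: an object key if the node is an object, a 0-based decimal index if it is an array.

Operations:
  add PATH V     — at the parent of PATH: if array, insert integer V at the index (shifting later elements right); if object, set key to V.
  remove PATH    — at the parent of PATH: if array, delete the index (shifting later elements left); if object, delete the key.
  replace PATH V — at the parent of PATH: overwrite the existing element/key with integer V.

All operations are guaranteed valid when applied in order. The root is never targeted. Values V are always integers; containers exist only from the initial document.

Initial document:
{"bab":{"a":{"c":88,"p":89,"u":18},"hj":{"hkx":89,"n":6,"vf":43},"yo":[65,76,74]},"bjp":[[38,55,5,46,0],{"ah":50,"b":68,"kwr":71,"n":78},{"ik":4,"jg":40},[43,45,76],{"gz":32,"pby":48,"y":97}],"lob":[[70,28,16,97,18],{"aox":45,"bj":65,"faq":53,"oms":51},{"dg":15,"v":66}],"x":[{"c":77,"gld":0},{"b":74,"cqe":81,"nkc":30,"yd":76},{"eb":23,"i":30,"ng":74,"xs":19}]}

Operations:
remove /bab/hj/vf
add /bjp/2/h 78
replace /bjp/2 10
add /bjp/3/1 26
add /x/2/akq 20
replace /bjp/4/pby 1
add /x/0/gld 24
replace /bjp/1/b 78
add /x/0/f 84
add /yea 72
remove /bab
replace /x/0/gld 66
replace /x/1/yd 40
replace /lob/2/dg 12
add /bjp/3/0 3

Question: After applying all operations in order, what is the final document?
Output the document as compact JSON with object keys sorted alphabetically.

After op 1 (remove /bab/hj/vf): {"bab":{"a":{"c":88,"p":89,"u":18},"hj":{"hkx":89,"n":6},"yo":[65,76,74]},"bjp":[[38,55,5,46,0],{"ah":50,"b":68,"kwr":71,"n":78},{"ik":4,"jg":40},[43,45,76],{"gz":32,"pby":48,"y":97}],"lob":[[70,28,16,97,18],{"aox":45,"bj":65,"faq":53,"oms":51},{"dg":15,"v":66}],"x":[{"c":77,"gld":0},{"b":74,"cqe":81,"nkc":30,"yd":76},{"eb":23,"i":30,"ng":74,"xs":19}]}
After op 2 (add /bjp/2/h 78): {"bab":{"a":{"c":88,"p":89,"u":18},"hj":{"hkx":89,"n":6},"yo":[65,76,74]},"bjp":[[38,55,5,46,0],{"ah":50,"b":68,"kwr":71,"n":78},{"h":78,"ik":4,"jg":40},[43,45,76],{"gz":32,"pby":48,"y":97}],"lob":[[70,28,16,97,18],{"aox":45,"bj":65,"faq":53,"oms":51},{"dg":15,"v":66}],"x":[{"c":77,"gld":0},{"b":74,"cqe":81,"nkc":30,"yd":76},{"eb":23,"i":30,"ng":74,"xs":19}]}
After op 3 (replace /bjp/2 10): {"bab":{"a":{"c":88,"p":89,"u":18},"hj":{"hkx":89,"n":6},"yo":[65,76,74]},"bjp":[[38,55,5,46,0],{"ah":50,"b":68,"kwr":71,"n":78},10,[43,45,76],{"gz":32,"pby":48,"y":97}],"lob":[[70,28,16,97,18],{"aox":45,"bj":65,"faq":53,"oms":51},{"dg":15,"v":66}],"x":[{"c":77,"gld":0},{"b":74,"cqe":81,"nkc":30,"yd":76},{"eb":23,"i":30,"ng":74,"xs":19}]}
After op 4 (add /bjp/3/1 26): {"bab":{"a":{"c":88,"p":89,"u":18},"hj":{"hkx":89,"n":6},"yo":[65,76,74]},"bjp":[[38,55,5,46,0],{"ah":50,"b":68,"kwr":71,"n":78},10,[43,26,45,76],{"gz":32,"pby":48,"y":97}],"lob":[[70,28,16,97,18],{"aox":45,"bj":65,"faq":53,"oms":51},{"dg":15,"v":66}],"x":[{"c":77,"gld":0},{"b":74,"cqe":81,"nkc":30,"yd":76},{"eb":23,"i":30,"ng":74,"xs":19}]}
After op 5 (add /x/2/akq 20): {"bab":{"a":{"c":88,"p":89,"u":18},"hj":{"hkx":89,"n":6},"yo":[65,76,74]},"bjp":[[38,55,5,46,0],{"ah":50,"b":68,"kwr":71,"n":78},10,[43,26,45,76],{"gz":32,"pby":48,"y":97}],"lob":[[70,28,16,97,18],{"aox":45,"bj":65,"faq":53,"oms":51},{"dg":15,"v":66}],"x":[{"c":77,"gld":0},{"b":74,"cqe":81,"nkc":30,"yd":76},{"akq":20,"eb":23,"i":30,"ng":74,"xs":19}]}
After op 6 (replace /bjp/4/pby 1): {"bab":{"a":{"c":88,"p":89,"u":18},"hj":{"hkx":89,"n":6},"yo":[65,76,74]},"bjp":[[38,55,5,46,0],{"ah":50,"b":68,"kwr":71,"n":78},10,[43,26,45,76],{"gz":32,"pby":1,"y":97}],"lob":[[70,28,16,97,18],{"aox":45,"bj":65,"faq":53,"oms":51},{"dg":15,"v":66}],"x":[{"c":77,"gld":0},{"b":74,"cqe":81,"nkc":30,"yd":76},{"akq":20,"eb":23,"i":30,"ng":74,"xs":19}]}
After op 7 (add /x/0/gld 24): {"bab":{"a":{"c":88,"p":89,"u":18},"hj":{"hkx":89,"n":6},"yo":[65,76,74]},"bjp":[[38,55,5,46,0],{"ah":50,"b":68,"kwr":71,"n":78},10,[43,26,45,76],{"gz":32,"pby":1,"y":97}],"lob":[[70,28,16,97,18],{"aox":45,"bj":65,"faq":53,"oms":51},{"dg":15,"v":66}],"x":[{"c":77,"gld":24},{"b":74,"cqe":81,"nkc":30,"yd":76},{"akq":20,"eb":23,"i":30,"ng":74,"xs":19}]}
After op 8 (replace /bjp/1/b 78): {"bab":{"a":{"c":88,"p":89,"u":18},"hj":{"hkx":89,"n":6},"yo":[65,76,74]},"bjp":[[38,55,5,46,0],{"ah":50,"b":78,"kwr":71,"n":78},10,[43,26,45,76],{"gz":32,"pby":1,"y":97}],"lob":[[70,28,16,97,18],{"aox":45,"bj":65,"faq":53,"oms":51},{"dg":15,"v":66}],"x":[{"c":77,"gld":24},{"b":74,"cqe":81,"nkc":30,"yd":76},{"akq":20,"eb":23,"i":30,"ng":74,"xs":19}]}
After op 9 (add /x/0/f 84): {"bab":{"a":{"c":88,"p":89,"u":18},"hj":{"hkx":89,"n":6},"yo":[65,76,74]},"bjp":[[38,55,5,46,0],{"ah":50,"b":78,"kwr":71,"n":78},10,[43,26,45,76],{"gz":32,"pby":1,"y":97}],"lob":[[70,28,16,97,18],{"aox":45,"bj":65,"faq":53,"oms":51},{"dg":15,"v":66}],"x":[{"c":77,"f":84,"gld":24},{"b":74,"cqe":81,"nkc":30,"yd":76},{"akq":20,"eb":23,"i":30,"ng":74,"xs":19}]}
After op 10 (add /yea 72): {"bab":{"a":{"c":88,"p":89,"u":18},"hj":{"hkx":89,"n":6},"yo":[65,76,74]},"bjp":[[38,55,5,46,0],{"ah":50,"b":78,"kwr":71,"n":78},10,[43,26,45,76],{"gz":32,"pby":1,"y":97}],"lob":[[70,28,16,97,18],{"aox":45,"bj":65,"faq":53,"oms":51},{"dg":15,"v":66}],"x":[{"c":77,"f":84,"gld":24},{"b":74,"cqe":81,"nkc":30,"yd":76},{"akq":20,"eb":23,"i":30,"ng":74,"xs":19}],"yea":72}
After op 11 (remove /bab): {"bjp":[[38,55,5,46,0],{"ah":50,"b":78,"kwr":71,"n":78},10,[43,26,45,76],{"gz":32,"pby":1,"y":97}],"lob":[[70,28,16,97,18],{"aox":45,"bj":65,"faq":53,"oms":51},{"dg":15,"v":66}],"x":[{"c":77,"f":84,"gld":24},{"b":74,"cqe":81,"nkc":30,"yd":76},{"akq":20,"eb":23,"i":30,"ng":74,"xs":19}],"yea":72}
After op 12 (replace /x/0/gld 66): {"bjp":[[38,55,5,46,0],{"ah":50,"b":78,"kwr":71,"n":78},10,[43,26,45,76],{"gz":32,"pby":1,"y":97}],"lob":[[70,28,16,97,18],{"aox":45,"bj":65,"faq":53,"oms":51},{"dg":15,"v":66}],"x":[{"c":77,"f":84,"gld":66},{"b":74,"cqe":81,"nkc":30,"yd":76},{"akq":20,"eb":23,"i":30,"ng":74,"xs":19}],"yea":72}
After op 13 (replace /x/1/yd 40): {"bjp":[[38,55,5,46,0],{"ah":50,"b":78,"kwr":71,"n":78},10,[43,26,45,76],{"gz":32,"pby":1,"y":97}],"lob":[[70,28,16,97,18],{"aox":45,"bj":65,"faq":53,"oms":51},{"dg":15,"v":66}],"x":[{"c":77,"f":84,"gld":66},{"b":74,"cqe":81,"nkc":30,"yd":40},{"akq":20,"eb":23,"i":30,"ng":74,"xs":19}],"yea":72}
After op 14 (replace /lob/2/dg 12): {"bjp":[[38,55,5,46,0],{"ah":50,"b":78,"kwr":71,"n":78},10,[43,26,45,76],{"gz":32,"pby":1,"y":97}],"lob":[[70,28,16,97,18],{"aox":45,"bj":65,"faq":53,"oms":51},{"dg":12,"v":66}],"x":[{"c":77,"f":84,"gld":66},{"b":74,"cqe":81,"nkc":30,"yd":40},{"akq":20,"eb":23,"i":30,"ng":74,"xs":19}],"yea":72}
After op 15 (add /bjp/3/0 3): {"bjp":[[38,55,5,46,0],{"ah":50,"b":78,"kwr":71,"n":78},10,[3,43,26,45,76],{"gz":32,"pby":1,"y":97}],"lob":[[70,28,16,97,18],{"aox":45,"bj":65,"faq":53,"oms":51},{"dg":12,"v":66}],"x":[{"c":77,"f":84,"gld":66},{"b":74,"cqe":81,"nkc":30,"yd":40},{"akq":20,"eb":23,"i":30,"ng":74,"xs":19}],"yea":72}

Answer: {"bjp":[[38,55,5,46,0],{"ah":50,"b":78,"kwr":71,"n":78},10,[3,43,26,45,76],{"gz":32,"pby":1,"y":97}],"lob":[[70,28,16,97,18],{"aox":45,"bj":65,"faq":53,"oms":51},{"dg":12,"v":66}],"x":[{"c":77,"f":84,"gld":66},{"b":74,"cqe":81,"nkc":30,"yd":40},{"akq":20,"eb":23,"i":30,"ng":74,"xs":19}],"yea":72}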